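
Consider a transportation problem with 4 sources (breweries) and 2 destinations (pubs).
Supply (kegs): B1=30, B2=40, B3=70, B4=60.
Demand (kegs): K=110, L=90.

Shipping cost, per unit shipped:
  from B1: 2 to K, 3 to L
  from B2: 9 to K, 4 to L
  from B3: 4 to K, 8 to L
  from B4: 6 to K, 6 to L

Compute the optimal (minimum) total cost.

860

An optimal shipping plan:
  B1–K: 30 kegs
  B2–L: 40 kegs
  B3–K: 70 kegs
  B4–K: 10 kegs
  B4–L: 50 kegs
Total cost = 860.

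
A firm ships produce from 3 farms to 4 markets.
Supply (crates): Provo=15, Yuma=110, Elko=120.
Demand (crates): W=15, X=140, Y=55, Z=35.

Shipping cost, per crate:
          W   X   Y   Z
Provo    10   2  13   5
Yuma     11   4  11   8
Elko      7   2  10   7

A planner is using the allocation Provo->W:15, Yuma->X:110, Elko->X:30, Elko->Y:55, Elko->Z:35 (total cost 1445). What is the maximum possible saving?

Current plan cost = 15·10 + 110·4 + 30·2 + 55·10 + 35·7 = 1445.
Optimal plan:
  Provo->Z: 15 × 5 = 75
  Yuma->X: 35 × 4 = 140
  Yuma->Y: 55 × 11 = 605
  Yuma->Z: 20 × 8 = 160
  Elko->W: 15 × 7 = 105
  Elko->X: 105 × 2 = 210
Optimal cost = 1295.
Saving = 1445 − 1295 = 150.

150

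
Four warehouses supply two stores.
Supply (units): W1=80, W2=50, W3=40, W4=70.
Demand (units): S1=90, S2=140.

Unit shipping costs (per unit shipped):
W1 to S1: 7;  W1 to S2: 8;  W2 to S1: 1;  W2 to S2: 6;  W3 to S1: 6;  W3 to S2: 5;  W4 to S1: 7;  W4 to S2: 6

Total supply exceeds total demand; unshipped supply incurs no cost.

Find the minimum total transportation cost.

1190

Optimal allocation:
  W1->S1: 40 units
  W1->S2: 30 units
  W2->S1: 50 units
  W3->S2: 40 units
  W4->S2: 70 units
Total cost = 1190.
(Supply check: W1 ships 70; W2 ships 50; W3 ships 40; W4 ships 70.)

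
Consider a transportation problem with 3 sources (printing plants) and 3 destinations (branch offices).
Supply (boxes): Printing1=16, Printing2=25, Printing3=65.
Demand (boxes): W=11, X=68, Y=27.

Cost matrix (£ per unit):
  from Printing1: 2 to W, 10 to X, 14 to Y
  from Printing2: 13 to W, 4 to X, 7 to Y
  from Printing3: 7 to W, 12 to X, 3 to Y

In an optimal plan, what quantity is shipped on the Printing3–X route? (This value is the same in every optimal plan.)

38

Solving gives:
  Printing1→W: 11 × £2 = £22
  Printing1→X: 5 × £10 = £50
  Printing2→X: 25 × £4 = £100
  Printing3→X: 38 × £12 = £456
  Printing3→Y: 27 × £3 = £81
Total cost = £709.
So Printing3→X carries 38 boxes.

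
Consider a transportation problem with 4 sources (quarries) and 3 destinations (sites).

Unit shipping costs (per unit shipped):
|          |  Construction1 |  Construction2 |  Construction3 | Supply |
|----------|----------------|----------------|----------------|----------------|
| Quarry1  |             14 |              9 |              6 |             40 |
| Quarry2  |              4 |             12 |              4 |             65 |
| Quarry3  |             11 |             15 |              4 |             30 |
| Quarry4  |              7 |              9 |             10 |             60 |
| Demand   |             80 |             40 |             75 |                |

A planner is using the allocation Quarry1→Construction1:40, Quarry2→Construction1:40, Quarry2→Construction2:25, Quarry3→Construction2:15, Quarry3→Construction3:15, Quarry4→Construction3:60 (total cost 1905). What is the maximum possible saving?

785

Current plan cost = 40·14 + 40·4 + 25·12 + 15·15 + 15·4 + 60·10 = 1905.
Optimal plan:
  Quarry1–Construction3: 40 × 6 = 240
  Quarry2–Construction1: 60 × 4 = 240
  Quarry2–Construction3: 5 × 4 = 20
  Quarry3–Construction3: 30 × 4 = 120
  Quarry4–Construction1: 20 × 7 = 140
  Quarry4–Construction2: 40 × 9 = 360
Optimal cost = 1120.
Saving = 1905 − 1120 = 785.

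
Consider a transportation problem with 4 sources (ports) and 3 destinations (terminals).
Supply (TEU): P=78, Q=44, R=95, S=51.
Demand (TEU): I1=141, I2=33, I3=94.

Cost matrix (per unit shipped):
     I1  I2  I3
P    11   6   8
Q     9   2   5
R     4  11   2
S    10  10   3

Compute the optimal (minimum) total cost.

A cheapest plan:
  P–I1: 46 TEU
  P–I3: 32 TEU
  Q–I2: 33 TEU
  Q–I3: 11 TEU
  R–I1: 95 TEU
  S–I3: 51 TEU
Total cost = 1416.

1416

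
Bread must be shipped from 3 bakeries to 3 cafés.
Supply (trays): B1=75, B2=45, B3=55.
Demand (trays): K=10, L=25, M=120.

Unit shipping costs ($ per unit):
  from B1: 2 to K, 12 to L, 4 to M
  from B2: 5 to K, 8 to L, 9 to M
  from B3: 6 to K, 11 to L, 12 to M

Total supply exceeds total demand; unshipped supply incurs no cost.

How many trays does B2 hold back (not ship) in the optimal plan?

An optimal plan:
  B1–M: 75 × $4 = $300
  B2–L: 25 × $8 = $200
  B2–M: 20 × $9 = $180
  B3–K: 10 × $6 = $60
  B3–M: 25 × $12 = $300
Total cost = $1040.
B2 ships 45 of its 45, leaving 0.

0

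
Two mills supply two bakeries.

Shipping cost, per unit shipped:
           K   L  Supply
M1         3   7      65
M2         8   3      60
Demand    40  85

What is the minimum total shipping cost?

475

One minimum-cost allocation:
  M1->K: 40 sacks
  M1->L: 25 sacks
  M2->L: 60 sacks
Total cost = 475.
(Supply check: M1 ships 65; M2 ships 60.)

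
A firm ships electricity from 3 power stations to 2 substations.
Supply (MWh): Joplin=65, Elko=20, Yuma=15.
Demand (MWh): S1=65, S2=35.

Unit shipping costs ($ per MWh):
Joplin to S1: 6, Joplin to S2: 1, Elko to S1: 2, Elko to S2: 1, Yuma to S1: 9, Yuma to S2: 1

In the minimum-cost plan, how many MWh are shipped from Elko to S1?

20

Solving gives:
  Joplin–S1: 45 MWh
  Joplin–S2: 20 MWh
  Elko–S1: 20 MWh
  Yuma–S2: 15 MWh
Total cost = $345.
So Elko→S1 carries 20 MWh.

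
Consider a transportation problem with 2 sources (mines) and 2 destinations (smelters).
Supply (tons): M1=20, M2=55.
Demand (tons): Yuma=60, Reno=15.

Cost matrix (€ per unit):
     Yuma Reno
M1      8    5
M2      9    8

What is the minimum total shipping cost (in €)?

An optimal shipping plan:
  M1–Yuma: 5 × €8 = €40
  M1–Reno: 15 × €5 = €75
  M2–Yuma: 55 × €9 = €495
Total = 40 + 75 + 495 = €610.
(Supply check: M1 ships 20; M2 ships 55.)

610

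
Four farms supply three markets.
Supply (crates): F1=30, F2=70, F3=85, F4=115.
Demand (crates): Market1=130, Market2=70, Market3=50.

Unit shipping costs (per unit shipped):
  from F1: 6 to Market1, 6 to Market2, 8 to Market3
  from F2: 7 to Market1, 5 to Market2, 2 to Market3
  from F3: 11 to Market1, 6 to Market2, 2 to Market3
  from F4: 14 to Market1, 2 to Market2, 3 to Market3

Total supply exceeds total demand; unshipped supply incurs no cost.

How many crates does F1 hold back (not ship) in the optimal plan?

0

Minimum-cost shipments:
  F1–Market1: 30 crates
  F2–Market1: 70 crates
  F3–Market1: 30 crates
  F3–Market3: 50 crates
  F4–Market2: 70 crates
Total cost = 1240.
F1 ships 30 of its 30, leaving 0.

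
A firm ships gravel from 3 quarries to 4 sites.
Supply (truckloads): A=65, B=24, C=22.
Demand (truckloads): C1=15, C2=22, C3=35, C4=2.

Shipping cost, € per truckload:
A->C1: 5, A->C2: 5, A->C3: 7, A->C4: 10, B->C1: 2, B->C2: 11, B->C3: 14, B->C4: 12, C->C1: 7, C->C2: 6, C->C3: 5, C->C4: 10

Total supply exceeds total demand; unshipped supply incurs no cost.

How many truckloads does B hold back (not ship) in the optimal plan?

Minimum-cost shipments:
  A–C2: 22 × €5 = €110
  A–C3: 13 × €7 = €91
  A–C4: 2 × €10 = €20
  B–C1: 15 × €2 = €30
  C–C3: 22 × €5 = €110
Total cost = €361.
B ships 15 of its 24, leaving 9.

9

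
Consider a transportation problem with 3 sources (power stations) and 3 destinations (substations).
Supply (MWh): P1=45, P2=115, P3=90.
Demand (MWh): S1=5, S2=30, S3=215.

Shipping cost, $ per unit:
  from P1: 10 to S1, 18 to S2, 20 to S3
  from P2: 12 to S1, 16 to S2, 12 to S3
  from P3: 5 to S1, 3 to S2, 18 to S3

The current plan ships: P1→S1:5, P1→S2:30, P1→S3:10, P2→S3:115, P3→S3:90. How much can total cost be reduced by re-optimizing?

405

Current plan cost = 5·10 + 30·18 + 10·20 + 115·12 + 90·18 = $3790.
Optimal plan:
  P1–S3: 45 × $20 = $900
  P2–S3: 115 × $12 = $1380
  P3–S1: 5 × $5 = $25
  P3–S2: 30 × $3 = $90
  P3–S3: 55 × $18 = $990
Optimal cost = $3385.
Saving = 3790 − 3385 = $405.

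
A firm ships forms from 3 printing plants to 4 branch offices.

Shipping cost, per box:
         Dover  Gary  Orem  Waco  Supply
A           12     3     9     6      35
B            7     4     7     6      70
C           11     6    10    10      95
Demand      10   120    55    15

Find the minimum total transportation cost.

1190

One minimum-cost allocation:
  A->Gary: 35 × 3 = 105
  B->Dover: 10 × 7 = 70
  B->Orem: 45 × 7 = 315
  B->Waco: 15 × 6 = 90
  C->Gary: 85 × 6 = 510
  C->Orem: 10 × 10 = 100
Total = 105 + 70 + 315 + 90 + 510 + 100 = 1190.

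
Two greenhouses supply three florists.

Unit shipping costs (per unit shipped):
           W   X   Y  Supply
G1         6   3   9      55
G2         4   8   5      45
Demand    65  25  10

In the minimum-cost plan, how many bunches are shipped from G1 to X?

The minimum-cost plan:
  G1 to W: 30 × 6 = 180
  G1 to X: 25 × 3 = 75
  G2 to W: 35 × 4 = 140
  G2 to Y: 10 × 5 = 50
Total cost = 445.
So G1→X carries 25 bunches.

25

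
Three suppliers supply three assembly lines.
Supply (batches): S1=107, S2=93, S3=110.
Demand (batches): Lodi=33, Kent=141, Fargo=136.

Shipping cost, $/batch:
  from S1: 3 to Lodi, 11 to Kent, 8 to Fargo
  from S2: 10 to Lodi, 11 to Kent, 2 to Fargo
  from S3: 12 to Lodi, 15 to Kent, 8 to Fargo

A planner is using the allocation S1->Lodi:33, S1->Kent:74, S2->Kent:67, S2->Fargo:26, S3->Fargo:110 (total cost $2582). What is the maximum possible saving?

Current plan cost = 33·3 + 74·11 + 67·11 + 26·2 + 110·8 = $2582.
Optimal plan:
  S1->Lodi: 33 × $3 = $99
  S1->Kent: 74 × $11 = $814
  S2->Fargo: 93 × $2 = $186
  S3->Kent: 67 × $15 = $1005
  S3->Fargo: 43 × $8 = $344
Optimal cost = $2448.
Saving = 2582 − 2448 = $134.

134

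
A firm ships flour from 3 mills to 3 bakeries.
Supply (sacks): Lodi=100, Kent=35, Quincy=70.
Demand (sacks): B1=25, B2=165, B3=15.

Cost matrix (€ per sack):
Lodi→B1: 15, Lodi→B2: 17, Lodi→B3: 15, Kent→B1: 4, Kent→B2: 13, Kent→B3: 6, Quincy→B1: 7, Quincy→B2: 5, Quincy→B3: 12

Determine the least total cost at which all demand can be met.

2200

One minimum-cost allocation:
  Lodi to B2: 95 × €17 = €1615
  Lodi to B3: 5 × €15 = €75
  Kent to B1: 25 × €4 = €100
  Kent to B3: 10 × €6 = €60
  Quincy to B2: 70 × €5 = €350
Total = 1615 + 75 + 100 + 60 + 350 = €2200.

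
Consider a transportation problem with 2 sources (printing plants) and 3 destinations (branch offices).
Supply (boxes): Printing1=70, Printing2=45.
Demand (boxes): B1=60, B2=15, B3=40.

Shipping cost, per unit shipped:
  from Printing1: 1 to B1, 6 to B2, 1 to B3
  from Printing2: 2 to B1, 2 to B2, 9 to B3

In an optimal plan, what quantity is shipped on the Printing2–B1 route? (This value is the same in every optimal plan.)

30

Solving gives:
  Printing1->B1: 30 × 1 = 30
  Printing1->B3: 40 × 1 = 40
  Printing2->B1: 30 × 2 = 60
  Printing2->B2: 15 × 2 = 30
Total cost = 160.
So Printing2→B1 carries 30 boxes.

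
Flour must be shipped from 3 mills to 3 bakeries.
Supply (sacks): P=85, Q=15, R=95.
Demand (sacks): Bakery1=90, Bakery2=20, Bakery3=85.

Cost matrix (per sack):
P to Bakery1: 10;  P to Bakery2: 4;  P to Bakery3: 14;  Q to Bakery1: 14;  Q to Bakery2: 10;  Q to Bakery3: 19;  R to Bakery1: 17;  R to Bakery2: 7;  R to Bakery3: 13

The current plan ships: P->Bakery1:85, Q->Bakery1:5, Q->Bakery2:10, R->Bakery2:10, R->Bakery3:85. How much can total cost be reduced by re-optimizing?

Current plan cost = 85·10 + 5·14 + 10·10 + 10·7 + 85·13 = 2195.
Optimal plan:
  P->Bakery1: 75 × 10 = 750
  P->Bakery2: 10 × 4 = 40
  Q->Bakery1: 15 × 14 = 210
  R->Bakery2: 10 × 7 = 70
  R->Bakery3: 85 × 13 = 1105
Optimal cost = 2175.
Saving = 2195 − 2175 = 20.

20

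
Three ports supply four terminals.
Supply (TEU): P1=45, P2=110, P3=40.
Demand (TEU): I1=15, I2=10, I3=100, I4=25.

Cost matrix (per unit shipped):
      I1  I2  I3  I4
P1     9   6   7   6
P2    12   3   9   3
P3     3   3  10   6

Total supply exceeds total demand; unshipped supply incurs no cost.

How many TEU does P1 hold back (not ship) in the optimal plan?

0

An optimal plan:
  P1 to I3: 45 × 7 = 315
  P2 to I2: 10 × 3 = 30
  P2 to I3: 55 × 9 = 495
  P2 to I4: 25 × 3 = 75
  P3 to I1: 15 × 3 = 45
Total cost = 960.
P1 ships 45 of its 45, leaving 0.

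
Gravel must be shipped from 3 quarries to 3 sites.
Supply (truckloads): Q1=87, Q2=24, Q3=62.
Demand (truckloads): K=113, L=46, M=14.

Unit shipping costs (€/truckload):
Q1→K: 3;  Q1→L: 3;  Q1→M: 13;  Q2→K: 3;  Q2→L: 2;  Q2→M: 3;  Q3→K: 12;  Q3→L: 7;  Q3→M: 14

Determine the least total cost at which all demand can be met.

Optimal allocation:
  Q1 to K: 87 × €3 = €261
  Q2 to K: 10 × €3 = €30
  Q2 to M: 14 × €3 = €42
  Q3 to K: 16 × €12 = €192
  Q3 to L: 46 × €7 = €322
Total = 261 + 30 + 42 + 192 + 322 = €847.

847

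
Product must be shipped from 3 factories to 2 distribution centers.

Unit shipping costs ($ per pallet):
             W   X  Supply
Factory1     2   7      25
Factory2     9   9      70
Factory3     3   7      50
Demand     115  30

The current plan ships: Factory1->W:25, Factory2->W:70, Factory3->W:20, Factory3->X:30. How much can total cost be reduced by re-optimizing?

120

Current plan cost = 25·2 + 70·9 + 20·3 + 30·7 = $950.
Optimal plan:
  Factory1→W: 25 × $2 = $50
  Factory2→W: 40 × $9 = $360
  Factory2→X: 30 × $9 = $270
  Factory3→W: 50 × $3 = $150
Optimal cost = $830.
Saving = 950 − 830 = $120.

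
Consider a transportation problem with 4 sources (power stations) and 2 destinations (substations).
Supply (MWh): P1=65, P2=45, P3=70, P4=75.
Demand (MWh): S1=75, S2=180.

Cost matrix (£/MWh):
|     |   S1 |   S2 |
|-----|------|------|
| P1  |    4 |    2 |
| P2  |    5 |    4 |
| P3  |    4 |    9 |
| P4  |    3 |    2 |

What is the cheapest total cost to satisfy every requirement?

745

An optimal shipping plan:
  P1→S2: 65 × £2 = £130
  P2→S1: 5 × £5 = £25
  P2→S2: 40 × £4 = £160
  P3→S1: 70 × £4 = £280
  P4→S2: 75 × £2 = £150
Total = 130 + 25 + 160 + 280 + 150 = £745.
(Supply check: P1 ships 65; P2 ships 45; P3 ships 70; P4 ships 75.)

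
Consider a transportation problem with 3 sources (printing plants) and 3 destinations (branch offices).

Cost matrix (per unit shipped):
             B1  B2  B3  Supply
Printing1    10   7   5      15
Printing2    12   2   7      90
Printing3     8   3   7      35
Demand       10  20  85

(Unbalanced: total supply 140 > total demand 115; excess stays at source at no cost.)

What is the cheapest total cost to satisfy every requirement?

Optimal allocation:
  Printing1–B3: 15 × 5 = 75
  Printing2–B2: 20 × 2 = 40
  Printing2–B3: 70 × 7 = 490
  Printing3–B1: 10 × 8 = 80
Total = 75 + 40 + 490 + 80 = 685.

685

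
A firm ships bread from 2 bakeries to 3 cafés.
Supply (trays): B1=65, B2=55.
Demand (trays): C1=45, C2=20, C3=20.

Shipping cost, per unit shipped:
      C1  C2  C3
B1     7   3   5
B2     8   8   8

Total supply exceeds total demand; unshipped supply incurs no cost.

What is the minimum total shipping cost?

495

An optimal shipping plan:
  B1→C1: 25 × 7 = 175
  B1→C2: 20 × 3 = 60
  B1→C3: 20 × 5 = 100
  B2→C1: 20 × 8 = 160
Total = 175 + 60 + 100 + 160 = 495.
(Supply check: B1 ships 65; B2 ships 20.)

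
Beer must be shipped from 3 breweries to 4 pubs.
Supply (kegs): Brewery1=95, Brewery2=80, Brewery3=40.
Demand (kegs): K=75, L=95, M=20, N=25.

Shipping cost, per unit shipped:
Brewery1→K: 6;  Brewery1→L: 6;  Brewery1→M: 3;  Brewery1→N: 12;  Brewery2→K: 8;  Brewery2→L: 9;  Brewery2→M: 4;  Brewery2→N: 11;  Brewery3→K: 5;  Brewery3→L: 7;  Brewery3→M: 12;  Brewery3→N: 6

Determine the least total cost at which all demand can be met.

A cheapest plan:
  Brewery1→L: 95 × 6 = 570
  Brewery2→K: 60 × 8 = 480
  Brewery2→M: 20 × 4 = 80
  Brewery3→K: 15 × 5 = 75
  Brewery3→N: 25 × 6 = 150
Total = 570 + 480 + 80 + 75 + 150 = 1355.

1355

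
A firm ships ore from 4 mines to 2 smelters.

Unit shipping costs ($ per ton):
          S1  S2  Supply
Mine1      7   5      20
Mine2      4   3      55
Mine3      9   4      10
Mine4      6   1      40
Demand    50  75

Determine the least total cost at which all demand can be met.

395

Optimal allocation:
  Mine1 to S2: 20 × $5 = $100
  Mine2 to S1: 50 × $4 = $200
  Mine2 to S2: 5 × $3 = $15
  Mine3 to S2: 10 × $4 = $40
  Mine4 to S2: 40 × $1 = $40
Total = 100 + 200 + 15 + 40 + 40 = $395.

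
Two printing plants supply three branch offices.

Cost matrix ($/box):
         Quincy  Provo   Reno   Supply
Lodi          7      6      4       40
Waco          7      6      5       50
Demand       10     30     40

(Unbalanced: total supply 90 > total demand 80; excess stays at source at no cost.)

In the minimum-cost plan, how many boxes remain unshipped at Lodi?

0

Minimum-cost shipments:
  Lodi to Reno: 40 × $4 = $160
  Waco to Quincy: 10 × $7 = $70
  Waco to Provo: 30 × $6 = $180
Total cost = $410.
Lodi ships 40 of its 40, leaving 0.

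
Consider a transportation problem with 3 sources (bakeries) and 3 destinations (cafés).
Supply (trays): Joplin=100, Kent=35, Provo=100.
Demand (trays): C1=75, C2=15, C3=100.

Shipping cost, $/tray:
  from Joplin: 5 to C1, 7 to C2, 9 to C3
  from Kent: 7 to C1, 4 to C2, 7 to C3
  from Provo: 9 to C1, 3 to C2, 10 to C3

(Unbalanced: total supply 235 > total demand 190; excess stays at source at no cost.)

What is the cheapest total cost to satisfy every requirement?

1290

A cheapest plan:
  Joplin→C1: 75 × $5 = $375
  Joplin→C3: 25 × $9 = $225
  Kent→C3: 35 × $7 = $245
  Provo→C2: 15 × $3 = $45
  Provo→C3: 40 × $10 = $400
Total = 375 + 225 + 245 + 45 + 400 = $1290.
(Supply check: Joplin ships 100; Kent ships 35; Provo ships 55.)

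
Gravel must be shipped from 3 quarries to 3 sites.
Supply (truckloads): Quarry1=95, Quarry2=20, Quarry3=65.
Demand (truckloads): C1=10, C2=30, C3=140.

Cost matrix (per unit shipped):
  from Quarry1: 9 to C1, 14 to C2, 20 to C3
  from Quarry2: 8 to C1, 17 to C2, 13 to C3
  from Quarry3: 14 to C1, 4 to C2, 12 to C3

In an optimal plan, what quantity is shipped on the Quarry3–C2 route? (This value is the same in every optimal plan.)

The minimum-cost plan:
  Quarry1->C1: 10 × 9 = 90
  Quarry1->C3: 85 × 20 = 1700
  Quarry2->C3: 20 × 13 = 260
  Quarry3->C2: 30 × 4 = 120
  Quarry3->C3: 35 × 12 = 420
Total cost = 2590.
So Quarry3→C2 carries 30 truckloads.

30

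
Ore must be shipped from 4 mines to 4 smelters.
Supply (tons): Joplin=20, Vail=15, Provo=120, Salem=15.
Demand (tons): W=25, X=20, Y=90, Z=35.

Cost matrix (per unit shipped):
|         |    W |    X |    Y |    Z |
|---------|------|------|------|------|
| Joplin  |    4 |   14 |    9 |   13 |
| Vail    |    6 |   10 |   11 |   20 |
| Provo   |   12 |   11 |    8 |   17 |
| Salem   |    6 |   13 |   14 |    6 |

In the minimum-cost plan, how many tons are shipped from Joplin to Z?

10

The minimum-cost plan:
  Joplin->W: 10 × 4 = 40
  Joplin->Z: 10 × 13 = 130
  Vail->W: 15 × 6 = 90
  Provo->X: 20 × 11 = 220
  Provo->Y: 90 × 8 = 720
  Provo->Z: 10 × 17 = 170
  Salem->Z: 15 × 6 = 90
Total cost = 1460.
So Joplin→Z carries 10 tons.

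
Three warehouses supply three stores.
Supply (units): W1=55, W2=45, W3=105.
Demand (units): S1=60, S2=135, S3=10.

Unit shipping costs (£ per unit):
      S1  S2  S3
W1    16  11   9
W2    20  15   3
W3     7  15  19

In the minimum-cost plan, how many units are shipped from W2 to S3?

10

Optimal shipments:
  W1->S2: 55 units
  W2->S2: 35 units
  W2->S3: 10 units
  W3->S1: 60 units
  W3->S2: 45 units
Total cost = £2255.
So W2→S3 carries 10 units.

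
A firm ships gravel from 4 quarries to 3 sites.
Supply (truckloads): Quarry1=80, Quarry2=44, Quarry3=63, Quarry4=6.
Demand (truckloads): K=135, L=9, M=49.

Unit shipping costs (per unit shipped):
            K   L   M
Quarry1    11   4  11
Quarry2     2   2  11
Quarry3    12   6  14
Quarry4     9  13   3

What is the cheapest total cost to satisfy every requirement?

1679

One minimum-cost allocation:
  Quarry1->K: 28 × 11 = 308
  Quarry1->L: 9 × 4 = 36
  Quarry1->M: 43 × 11 = 473
  Quarry2->K: 44 × 2 = 88
  Quarry3->K: 63 × 12 = 756
  Quarry4->M: 6 × 3 = 18
Total = 308 + 36 + 473 + 88 + 756 + 18 = 1679.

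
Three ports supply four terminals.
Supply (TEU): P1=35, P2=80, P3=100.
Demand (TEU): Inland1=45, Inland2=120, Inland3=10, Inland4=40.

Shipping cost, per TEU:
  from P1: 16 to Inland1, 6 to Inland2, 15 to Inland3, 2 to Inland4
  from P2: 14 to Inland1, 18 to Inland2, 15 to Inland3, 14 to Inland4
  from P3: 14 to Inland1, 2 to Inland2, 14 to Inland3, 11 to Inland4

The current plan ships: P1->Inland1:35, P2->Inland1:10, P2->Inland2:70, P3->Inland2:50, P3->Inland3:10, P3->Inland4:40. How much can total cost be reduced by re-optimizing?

Current plan cost = 35·16 + 10·14 + 70·18 + 50·2 + 10·14 + 40·11 = 2640.
Optimal plan:
  P1 to Inland4: 35 × 2 = 70
  P2 to Inland1: 45 × 14 = 630
  P2 to Inland2: 20 × 18 = 360
  P2 to Inland3: 10 × 15 = 150
  P2 to Inland4: 5 × 14 = 70
  P3 to Inland2: 100 × 2 = 200
Optimal cost = 1480.
Saving = 2640 − 1480 = 1160.

1160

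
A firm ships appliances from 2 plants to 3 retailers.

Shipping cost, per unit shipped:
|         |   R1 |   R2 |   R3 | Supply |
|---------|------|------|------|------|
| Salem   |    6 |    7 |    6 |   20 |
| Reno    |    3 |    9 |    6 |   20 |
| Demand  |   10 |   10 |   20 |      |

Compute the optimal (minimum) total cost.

One minimum-cost allocation:
  Salem→R2: 10 × 7 = 70
  Salem→R3: 10 × 6 = 60
  Reno→R1: 10 × 3 = 30
  Reno→R3: 10 × 6 = 60
Total = 70 + 60 + 30 + 60 = 220.

220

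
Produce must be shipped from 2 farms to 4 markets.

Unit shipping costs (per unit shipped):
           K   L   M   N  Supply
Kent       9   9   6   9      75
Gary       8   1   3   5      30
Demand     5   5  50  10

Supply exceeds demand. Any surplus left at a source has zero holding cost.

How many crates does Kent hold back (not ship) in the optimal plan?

An optimal plan:
  Kent–K: 5 crates
  Kent–M: 35 crates
  Gary–L: 5 crates
  Gary–M: 15 crates
  Gary–N: 10 crates
Total cost = 355.
Kent ships 40 of its 75, leaving 35.

35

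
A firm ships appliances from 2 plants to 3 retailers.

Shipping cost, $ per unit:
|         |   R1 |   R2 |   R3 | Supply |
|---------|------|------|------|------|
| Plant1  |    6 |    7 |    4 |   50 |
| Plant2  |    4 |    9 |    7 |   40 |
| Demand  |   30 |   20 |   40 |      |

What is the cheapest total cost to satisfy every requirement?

440

A cheapest plan:
  Plant1→R2: 10 × $7 = $70
  Plant1→R3: 40 × $4 = $160
  Plant2→R1: 30 × $4 = $120
  Plant2→R2: 10 × $9 = $90
Total = 70 + 160 + 120 + 90 = $440.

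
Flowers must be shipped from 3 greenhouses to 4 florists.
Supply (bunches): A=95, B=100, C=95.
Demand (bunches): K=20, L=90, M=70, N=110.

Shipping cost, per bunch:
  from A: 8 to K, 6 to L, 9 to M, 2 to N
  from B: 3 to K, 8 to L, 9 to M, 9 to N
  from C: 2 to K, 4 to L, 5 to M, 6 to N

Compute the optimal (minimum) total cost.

1355

An optimal shipping plan:
  A->N: 95 × 2 = 190
  B->K: 20 × 3 = 60
  B->L: 65 × 8 = 520
  B->N: 15 × 9 = 135
  C->L: 25 × 4 = 100
  C->M: 70 × 5 = 350
Total = 190 + 60 + 520 + 135 + 100 + 350 = 1355.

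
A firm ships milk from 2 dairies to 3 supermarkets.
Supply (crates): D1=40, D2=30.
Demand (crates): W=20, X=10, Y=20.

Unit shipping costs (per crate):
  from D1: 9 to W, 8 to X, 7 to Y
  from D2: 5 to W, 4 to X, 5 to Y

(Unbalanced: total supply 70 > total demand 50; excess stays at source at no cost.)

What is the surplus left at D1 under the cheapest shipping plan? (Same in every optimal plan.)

An optimal plan:
  D1->Y: 20 crates
  D2->W: 20 crates
  D2->X: 10 crates
Total cost = 280.
D1 ships 20 of its 40, leaving 20.

20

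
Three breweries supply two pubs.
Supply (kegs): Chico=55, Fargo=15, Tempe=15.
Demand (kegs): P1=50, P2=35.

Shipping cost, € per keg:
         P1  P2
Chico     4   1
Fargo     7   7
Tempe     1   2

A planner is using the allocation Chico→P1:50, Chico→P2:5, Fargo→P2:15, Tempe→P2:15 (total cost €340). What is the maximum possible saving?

105

Current plan cost = 50·4 + 5·1 + 15·7 + 15·2 = €340.
Optimal plan:
  Chico→P1: 20 kegs
  Chico→P2: 35 kegs
  Fargo→P1: 15 kegs
  Tempe→P1: 15 kegs
Optimal cost = €235.
Saving = 340 − 235 = €105.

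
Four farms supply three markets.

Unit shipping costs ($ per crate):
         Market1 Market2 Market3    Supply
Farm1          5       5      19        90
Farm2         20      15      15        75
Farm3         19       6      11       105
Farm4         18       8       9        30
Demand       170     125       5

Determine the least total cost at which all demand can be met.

2875

An optimal shipping plan:
  Farm1 to Market1: 90 × $5 = $450
  Farm2 to Market1: 75 × $20 = $1500
  Farm3 to Market2: 105 × $6 = $630
  Farm4 to Market1: 5 × $18 = $90
  Farm4 to Market2: 20 × $8 = $160
  Farm4 to Market3: 5 × $9 = $45
Total = 450 + 1500 + 630 + 90 + 160 + 45 = $2875.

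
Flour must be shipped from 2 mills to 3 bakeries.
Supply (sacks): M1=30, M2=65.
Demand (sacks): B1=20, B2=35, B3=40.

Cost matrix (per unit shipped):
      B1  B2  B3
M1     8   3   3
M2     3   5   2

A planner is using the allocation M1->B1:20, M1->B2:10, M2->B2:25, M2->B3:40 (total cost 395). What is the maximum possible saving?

Current plan cost = 20·8 + 10·3 + 25·5 + 40·2 = 395.
Optimal plan:
  M1 to B2: 30 × 3 = 90
  M2 to B1: 20 × 3 = 60
  M2 to B2: 5 × 5 = 25
  M2 to B3: 40 × 2 = 80
Optimal cost = 255.
Saving = 395 − 255 = 140.

140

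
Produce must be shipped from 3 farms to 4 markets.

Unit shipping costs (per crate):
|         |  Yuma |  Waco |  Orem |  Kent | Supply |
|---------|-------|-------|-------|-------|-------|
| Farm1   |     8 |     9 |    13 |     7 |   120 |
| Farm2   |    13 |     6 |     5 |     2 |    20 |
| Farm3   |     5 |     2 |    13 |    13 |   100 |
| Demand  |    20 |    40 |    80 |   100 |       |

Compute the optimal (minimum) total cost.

1760

One minimum-cost allocation:
  Farm1–Orem: 20 × 13 = 260
  Farm1–Kent: 100 × 7 = 700
  Farm2–Orem: 20 × 5 = 100
  Farm3–Yuma: 20 × 5 = 100
  Farm3–Waco: 40 × 2 = 80
  Farm3–Orem: 40 × 13 = 520
Total = 260 + 700 + 100 + 100 + 80 + 520 = 1760.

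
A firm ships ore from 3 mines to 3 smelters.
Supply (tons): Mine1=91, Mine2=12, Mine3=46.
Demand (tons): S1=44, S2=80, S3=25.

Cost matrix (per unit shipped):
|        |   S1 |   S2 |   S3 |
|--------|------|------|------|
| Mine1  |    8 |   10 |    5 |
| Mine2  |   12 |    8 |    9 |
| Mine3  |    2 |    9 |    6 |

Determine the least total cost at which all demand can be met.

Optimal allocation:
  Mine1→S2: 66 × 10 = 660
  Mine1→S3: 25 × 5 = 125
  Mine2→S2: 12 × 8 = 96
  Mine3→S1: 44 × 2 = 88
  Mine3→S2: 2 × 9 = 18
Total = 660 + 125 + 96 + 88 + 18 = 987.

987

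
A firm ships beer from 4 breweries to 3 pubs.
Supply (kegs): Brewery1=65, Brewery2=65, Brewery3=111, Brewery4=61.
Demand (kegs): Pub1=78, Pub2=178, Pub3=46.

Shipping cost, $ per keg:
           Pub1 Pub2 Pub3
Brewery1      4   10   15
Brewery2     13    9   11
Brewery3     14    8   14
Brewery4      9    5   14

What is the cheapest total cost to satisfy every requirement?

One minimum-cost allocation:
  Brewery1→Pub1: 65 × $4 = $260
  Brewery2→Pub1: 13 × $13 = $169
  Brewery2→Pub2: 6 × $9 = $54
  Brewery2→Pub3: 46 × $11 = $506
  Brewery3→Pub2: 111 × $8 = $888
  Brewery4→Pub2: 61 × $5 = $305
Total = 260 + 169 + 54 + 506 + 888 + 305 = $2182.

2182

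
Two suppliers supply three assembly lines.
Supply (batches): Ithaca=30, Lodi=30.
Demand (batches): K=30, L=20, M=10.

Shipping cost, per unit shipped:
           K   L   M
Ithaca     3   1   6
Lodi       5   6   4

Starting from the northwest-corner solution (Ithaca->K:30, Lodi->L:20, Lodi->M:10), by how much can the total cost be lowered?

60

Current plan cost = 30·3 + 20·6 + 10·4 = 250.
Optimal plan:
  Ithaca to K: 10 batches
  Ithaca to L: 20 batches
  Lodi to K: 20 batches
  Lodi to M: 10 batches
Optimal cost = 190.
Saving = 250 − 190 = 60.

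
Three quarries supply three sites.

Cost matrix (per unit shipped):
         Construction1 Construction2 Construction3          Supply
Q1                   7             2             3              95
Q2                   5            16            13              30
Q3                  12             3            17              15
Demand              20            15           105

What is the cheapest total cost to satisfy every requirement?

560

An optimal shipping plan:
  Q1 to Construction3: 95 × 3 = 285
  Q2 to Construction1: 20 × 5 = 100
  Q2 to Construction3: 10 × 13 = 130
  Q3 to Construction2: 15 × 3 = 45
Total = 285 + 100 + 130 + 45 = 560.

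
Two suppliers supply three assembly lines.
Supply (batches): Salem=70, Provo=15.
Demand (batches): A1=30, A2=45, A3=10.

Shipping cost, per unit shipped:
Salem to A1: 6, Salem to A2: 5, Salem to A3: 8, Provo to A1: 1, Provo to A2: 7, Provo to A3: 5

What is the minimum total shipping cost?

410

One minimum-cost allocation:
  Salem->A1: 15 × 6 = 90
  Salem->A2: 45 × 5 = 225
  Salem->A3: 10 × 8 = 80
  Provo->A1: 15 × 1 = 15
Total = 90 + 225 + 80 + 15 = 410.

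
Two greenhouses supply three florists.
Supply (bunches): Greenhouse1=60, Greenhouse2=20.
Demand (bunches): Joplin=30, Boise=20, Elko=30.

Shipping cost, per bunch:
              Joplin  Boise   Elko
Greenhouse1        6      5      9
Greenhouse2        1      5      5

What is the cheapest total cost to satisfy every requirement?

450

One minimum-cost allocation:
  Greenhouse1 to Joplin: 10 × 6 = 60
  Greenhouse1 to Boise: 20 × 5 = 100
  Greenhouse1 to Elko: 30 × 9 = 270
  Greenhouse2 to Joplin: 20 × 1 = 20
Total = 60 + 100 + 270 + 20 = 450.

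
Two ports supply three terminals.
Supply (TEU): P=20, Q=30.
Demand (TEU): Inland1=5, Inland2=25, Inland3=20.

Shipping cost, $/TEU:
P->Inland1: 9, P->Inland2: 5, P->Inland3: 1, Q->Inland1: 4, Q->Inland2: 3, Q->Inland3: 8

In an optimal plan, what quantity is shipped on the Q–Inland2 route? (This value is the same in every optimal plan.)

Optimal shipments:
  P->Inland3: 20 × $1 = $20
  Q->Inland1: 5 × $4 = $20
  Q->Inland2: 25 × $3 = $75
Total cost = $115.
So Q→Inland2 carries 25 TEU.

25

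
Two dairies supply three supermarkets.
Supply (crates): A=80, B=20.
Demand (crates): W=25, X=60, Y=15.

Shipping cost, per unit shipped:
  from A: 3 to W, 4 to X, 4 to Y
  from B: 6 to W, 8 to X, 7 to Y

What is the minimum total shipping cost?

A cheapest plan:
  A to W: 5 × 3 = 15
  A to X: 60 × 4 = 240
  A to Y: 15 × 4 = 60
  B to W: 20 × 6 = 120
Total = 15 + 240 + 60 + 120 = 435.

435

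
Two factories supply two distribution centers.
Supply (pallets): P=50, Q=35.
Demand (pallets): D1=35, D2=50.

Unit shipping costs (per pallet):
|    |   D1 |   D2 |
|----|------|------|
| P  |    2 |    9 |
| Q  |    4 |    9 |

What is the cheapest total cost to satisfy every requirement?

520

An optimal shipping plan:
  P→D1: 35 × 2 = 70
  P→D2: 15 × 9 = 135
  Q→D2: 35 × 9 = 315
Total = 70 + 135 + 315 = 520.
(Supply check: P ships 50; Q ships 35.)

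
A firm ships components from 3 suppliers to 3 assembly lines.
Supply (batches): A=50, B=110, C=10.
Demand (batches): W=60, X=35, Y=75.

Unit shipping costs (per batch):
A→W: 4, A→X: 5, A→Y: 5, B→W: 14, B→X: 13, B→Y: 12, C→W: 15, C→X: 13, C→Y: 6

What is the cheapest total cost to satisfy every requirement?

An optimal shipping plan:
  A->W: 50 batches
  B->W: 10 batches
  B->X: 35 batches
  B->Y: 65 batches
  C->Y: 10 batches
Total cost = 1635.

1635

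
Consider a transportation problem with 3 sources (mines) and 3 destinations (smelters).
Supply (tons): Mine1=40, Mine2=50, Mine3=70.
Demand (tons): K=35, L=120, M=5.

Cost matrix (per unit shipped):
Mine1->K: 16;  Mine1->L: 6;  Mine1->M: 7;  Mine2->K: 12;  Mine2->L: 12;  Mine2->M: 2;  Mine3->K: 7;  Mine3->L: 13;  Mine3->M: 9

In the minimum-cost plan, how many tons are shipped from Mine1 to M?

0

The minimum-cost plan:
  Mine1→L: 40 × 6 = 240
  Mine2→L: 45 × 12 = 540
  Mine2→M: 5 × 2 = 10
  Mine3→K: 35 × 7 = 245
  Mine3→L: 35 × 13 = 455
Total cost = 1490.
The route Mine1→M is not used.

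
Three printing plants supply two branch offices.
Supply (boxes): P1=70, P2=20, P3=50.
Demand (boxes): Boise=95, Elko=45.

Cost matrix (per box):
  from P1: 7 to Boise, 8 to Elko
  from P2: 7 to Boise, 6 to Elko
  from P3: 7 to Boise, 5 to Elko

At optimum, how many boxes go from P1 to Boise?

70

Optimal shipments:
  P1–Boise: 70 × 7 = 490
  P2–Boise: 20 × 7 = 140
  P3–Boise: 5 × 7 = 35
  P3–Elko: 45 × 5 = 225
Total cost = 890.
So P1→Boise carries 70 boxes.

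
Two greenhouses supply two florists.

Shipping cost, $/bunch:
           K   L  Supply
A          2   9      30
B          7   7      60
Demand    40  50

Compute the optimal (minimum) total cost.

An optimal shipping plan:
  A->K: 30 × $2 = $60
  B->K: 10 × $7 = $70
  B->L: 50 × $7 = $350
Total = 60 + 70 + 350 = $480.
(Supply check: A ships 30; B ships 60.)

480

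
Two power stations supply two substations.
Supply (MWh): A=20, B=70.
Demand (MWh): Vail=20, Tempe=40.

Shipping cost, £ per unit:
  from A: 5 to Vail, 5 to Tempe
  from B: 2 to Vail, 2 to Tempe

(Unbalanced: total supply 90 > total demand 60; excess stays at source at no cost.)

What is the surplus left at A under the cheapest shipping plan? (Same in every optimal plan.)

Minimum-cost shipments:
  B–Vail: 20 × £2 = £40
  B–Tempe: 40 × £2 = £80
Total cost = £120.
A ships 0 of its 20, leaving 20.

20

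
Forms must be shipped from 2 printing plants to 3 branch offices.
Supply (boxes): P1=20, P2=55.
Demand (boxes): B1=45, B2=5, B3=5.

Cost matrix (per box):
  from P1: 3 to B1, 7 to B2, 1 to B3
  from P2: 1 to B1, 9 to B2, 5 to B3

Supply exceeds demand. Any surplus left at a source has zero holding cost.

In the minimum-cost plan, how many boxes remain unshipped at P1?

An optimal plan:
  P1->B2: 5 boxes
  P1->B3: 5 boxes
  P2->B1: 45 boxes
Total cost = 85.
P1 ships 10 of its 20, leaving 10.

10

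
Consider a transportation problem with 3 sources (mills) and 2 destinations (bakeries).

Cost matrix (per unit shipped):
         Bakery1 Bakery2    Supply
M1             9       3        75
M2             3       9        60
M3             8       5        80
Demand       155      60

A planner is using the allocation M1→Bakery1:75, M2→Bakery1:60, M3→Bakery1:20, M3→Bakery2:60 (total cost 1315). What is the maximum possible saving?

180

Current plan cost = 75·9 + 60·3 + 20·8 + 60·5 = 1315.
Optimal plan:
  M1 to Bakery1: 15 sacks
  M1 to Bakery2: 60 sacks
  M2 to Bakery1: 60 sacks
  M3 to Bakery1: 80 sacks
Optimal cost = 1135.
Saving = 1315 − 1135 = 180.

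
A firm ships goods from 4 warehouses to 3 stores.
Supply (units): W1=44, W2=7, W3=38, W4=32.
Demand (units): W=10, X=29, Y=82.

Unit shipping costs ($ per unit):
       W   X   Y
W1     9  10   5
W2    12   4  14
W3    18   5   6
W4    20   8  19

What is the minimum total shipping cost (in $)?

Optimal allocation:
  W1–Y: 44 × $5 = $220
  W2–W: 7 × $12 = $84
  W3–Y: 38 × $6 = $228
  W4–W: 3 × $20 = $60
  W4–X: 29 × $8 = $232
Total = 220 + 84 + 228 + 60 + 232 = $824.
(Supply check: W1 ships 44; W2 ships 7; W3 ships 38; W4 ships 32.)

824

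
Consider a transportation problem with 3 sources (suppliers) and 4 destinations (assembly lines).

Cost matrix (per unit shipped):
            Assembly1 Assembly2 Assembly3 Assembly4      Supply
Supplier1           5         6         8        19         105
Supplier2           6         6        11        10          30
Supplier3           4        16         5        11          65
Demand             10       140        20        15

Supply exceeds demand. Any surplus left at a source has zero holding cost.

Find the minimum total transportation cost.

1195

An optimal shipping plan:
  Supplier1 to Assembly2: 105 × 6 = 630
  Supplier2 to Assembly2: 30 × 6 = 180
  Supplier3 to Assembly1: 10 × 4 = 40
  Supplier3 to Assembly2: 5 × 16 = 80
  Supplier3 to Assembly3: 20 × 5 = 100
  Supplier3 to Assembly4: 15 × 11 = 165
Total = 630 + 180 + 40 + 80 + 100 + 165 = 1195.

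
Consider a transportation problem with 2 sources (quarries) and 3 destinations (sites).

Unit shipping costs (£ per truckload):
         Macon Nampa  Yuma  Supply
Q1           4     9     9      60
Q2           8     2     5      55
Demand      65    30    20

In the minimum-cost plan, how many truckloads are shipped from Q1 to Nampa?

Solving gives:
  Q1–Macon: 60 × £4 = £240
  Q2–Macon: 5 × £8 = £40
  Q2–Nampa: 30 × £2 = £60
  Q2–Yuma: 20 × £5 = £100
Total cost = £440.
The route Q1→Nampa is not used.

0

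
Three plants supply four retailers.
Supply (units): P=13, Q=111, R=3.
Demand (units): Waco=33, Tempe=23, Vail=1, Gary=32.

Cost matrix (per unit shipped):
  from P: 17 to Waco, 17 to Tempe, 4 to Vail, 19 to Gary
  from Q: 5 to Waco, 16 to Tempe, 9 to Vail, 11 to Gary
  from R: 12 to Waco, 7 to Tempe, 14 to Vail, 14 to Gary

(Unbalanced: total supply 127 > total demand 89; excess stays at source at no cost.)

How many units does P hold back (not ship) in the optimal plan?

12

Minimum-cost shipments:
  P–Vail: 1 units
  Q–Waco: 33 units
  Q–Tempe: 20 units
  Q–Gary: 32 units
  R–Tempe: 3 units
Total cost = 862.
P ships 1 of its 13, leaving 12.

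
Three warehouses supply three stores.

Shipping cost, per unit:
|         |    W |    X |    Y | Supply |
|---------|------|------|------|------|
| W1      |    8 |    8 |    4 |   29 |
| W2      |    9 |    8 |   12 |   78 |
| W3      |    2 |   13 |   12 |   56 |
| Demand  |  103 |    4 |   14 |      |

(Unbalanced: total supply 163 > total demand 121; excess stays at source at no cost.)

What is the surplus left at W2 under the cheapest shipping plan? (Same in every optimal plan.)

42

An optimal plan:
  W1→W: 15 units
  W1→Y: 14 units
  W2→W: 32 units
  W2→X: 4 units
  W3→W: 56 units
Total cost = 608.
W2 ships 36 of its 78, leaving 42.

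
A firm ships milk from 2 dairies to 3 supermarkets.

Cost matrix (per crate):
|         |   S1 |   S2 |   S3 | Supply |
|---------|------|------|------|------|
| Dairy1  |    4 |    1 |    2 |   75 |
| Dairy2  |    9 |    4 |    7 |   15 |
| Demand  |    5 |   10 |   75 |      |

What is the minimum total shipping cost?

Optimal allocation:
  Dairy1–S1: 5 × 4 = 20
  Dairy1–S3: 70 × 2 = 140
  Dairy2–S2: 10 × 4 = 40
  Dairy2–S3: 5 × 7 = 35
Total = 20 + 140 + 40 + 35 = 235.
(Supply check: Dairy1 ships 75; Dairy2 ships 15.)

235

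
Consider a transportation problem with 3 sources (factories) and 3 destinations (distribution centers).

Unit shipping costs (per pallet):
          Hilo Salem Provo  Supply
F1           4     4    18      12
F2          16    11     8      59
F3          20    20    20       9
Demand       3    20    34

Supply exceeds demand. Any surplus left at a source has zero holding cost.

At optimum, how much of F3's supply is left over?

An optimal plan:
  F1 to Hilo: 3 × 4 = 12
  F1 to Salem: 9 × 4 = 36
  F2 to Salem: 11 × 11 = 121
  F2 to Provo: 34 × 8 = 272
Total cost = 441.
F3 ships 0 of its 9, leaving 9.

9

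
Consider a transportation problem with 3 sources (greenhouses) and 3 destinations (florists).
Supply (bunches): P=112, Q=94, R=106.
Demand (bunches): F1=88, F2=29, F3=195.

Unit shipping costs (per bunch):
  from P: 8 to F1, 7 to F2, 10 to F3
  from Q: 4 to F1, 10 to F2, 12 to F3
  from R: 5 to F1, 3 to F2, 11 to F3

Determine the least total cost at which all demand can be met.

One minimum-cost allocation:
  P->F3: 112 × 10 = 1120
  Q->F1: 88 × 4 = 352
  Q->F3: 6 × 12 = 72
  R->F2: 29 × 3 = 87
  R->F3: 77 × 11 = 847
Total = 1120 + 352 + 72 + 87 + 847 = 2478.
(Supply check: P ships 112; Q ships 94; R ships 106.)

2478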